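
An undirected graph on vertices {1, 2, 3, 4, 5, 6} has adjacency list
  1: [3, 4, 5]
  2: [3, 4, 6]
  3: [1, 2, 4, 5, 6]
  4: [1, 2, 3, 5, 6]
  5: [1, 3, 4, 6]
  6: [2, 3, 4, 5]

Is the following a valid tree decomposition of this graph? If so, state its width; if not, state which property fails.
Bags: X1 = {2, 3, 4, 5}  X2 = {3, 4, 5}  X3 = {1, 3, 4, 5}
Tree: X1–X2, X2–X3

A tree decomposition must satisfy three properties: every vertex lies in some bag; for every edge, both endpoints lie together in some bag; and for every vertex, the bags containing it form a connected subtree. Here vertex 6 appears in no bag, so the decomposition is invalid.

No — vertex 6 appears in no bag.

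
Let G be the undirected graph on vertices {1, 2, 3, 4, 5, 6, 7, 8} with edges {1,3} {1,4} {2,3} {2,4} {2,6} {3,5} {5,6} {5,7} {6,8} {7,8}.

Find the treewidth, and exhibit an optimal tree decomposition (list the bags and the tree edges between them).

The largest bag has 3 vertices, giving width 2; this decomposition certifies tw(G) ≤ 2. The edges 8–7–5–6–8 form a cycle, so G is not a tree and its treewidth is at least 2. Combining the bounds, tw(G) = 2.

Treewidth 2.
One such decomposition:
Bags: B1 = {6, 7, 8}  B2 = {5, 6, 7}  B3 = {2, 5, 6}  B4 = {2, 3, 5}  B5 = {2, 3, 4}  B6 = {1, 3, 4}
Tree: B1–B2, B2–B3, B3–B4, B4–B5, B5–B6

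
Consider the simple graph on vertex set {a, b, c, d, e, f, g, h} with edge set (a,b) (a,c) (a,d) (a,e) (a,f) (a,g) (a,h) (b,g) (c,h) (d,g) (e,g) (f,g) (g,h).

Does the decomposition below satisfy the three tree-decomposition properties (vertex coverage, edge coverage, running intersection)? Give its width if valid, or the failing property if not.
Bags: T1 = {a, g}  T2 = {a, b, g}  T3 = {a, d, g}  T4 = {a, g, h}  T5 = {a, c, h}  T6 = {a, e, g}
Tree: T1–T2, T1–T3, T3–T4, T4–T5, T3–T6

No — vertex f appears in no bag.

A tree decomposition must satisfy three properties: every vertex lies in some bag; for every edge, both endpoints lie together in some bag; and for every vertex, the bags containing it form a connected subtree. Here vertex f appears in no bag, so the decomposition is invalid.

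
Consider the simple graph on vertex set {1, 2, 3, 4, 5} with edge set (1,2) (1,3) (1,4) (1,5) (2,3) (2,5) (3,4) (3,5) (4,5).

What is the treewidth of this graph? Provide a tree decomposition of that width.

Every bag has size at most 4, so the width is 4 − 1 = 3 and tw(G) ≤ 3. For the lower bound, the 4 vertices {1, 2, 3, 5} are pairwise adjacent, and any tree decomposition puts a clique entirely inside one bag — forcing width ≥ 3. Hence tw(G) = 3 exactly.

Treewidth 3.
One optimal decomposition is:
Bags: B1 = {1, 3, 4, 5}  B2 = {1, 2, 3, 5}
Tree: B1–B2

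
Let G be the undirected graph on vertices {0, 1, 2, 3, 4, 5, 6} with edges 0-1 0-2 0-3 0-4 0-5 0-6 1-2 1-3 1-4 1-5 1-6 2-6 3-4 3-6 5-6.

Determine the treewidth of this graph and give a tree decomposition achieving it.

Every bag has size at most 4, so the width is 4 − 1 = 3 and tw(G) ≤ 3. On the other hand G contains the 4-clique {0, 1, 3, 4}. A clique must lie in a single bag of any decomposition, so no decomposition can have width below 3. Combining the bounds, tw(G) = 3.

Treewidth 3.
Bags: B1 = {0, 1, 3, 6}  B2 = {0, 1, 3, 4}  B3 = {0, 1, 5, 6}  B4 = {0, 1, 2, 6}
Tree: B1–B2, B1–B3, B3–B4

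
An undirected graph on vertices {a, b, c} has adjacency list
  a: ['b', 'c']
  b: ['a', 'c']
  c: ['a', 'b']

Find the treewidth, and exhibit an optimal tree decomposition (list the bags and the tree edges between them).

Treewidth 2.
Bags: B1 = {a, b, c}
Tree: (single bag)

With just one bag of size 3, the width is 3 − 1 = 2, so tw(G) ≤ 2. Conversely, {a, b, c} is a clique of size 3, and the vertices of any clique must share a bag in every tree decomposition; so some bag has ≥ 3 vertices and tw(G) ≥ 2. The upper and lower bounds meet at 2, so that is the treewidth.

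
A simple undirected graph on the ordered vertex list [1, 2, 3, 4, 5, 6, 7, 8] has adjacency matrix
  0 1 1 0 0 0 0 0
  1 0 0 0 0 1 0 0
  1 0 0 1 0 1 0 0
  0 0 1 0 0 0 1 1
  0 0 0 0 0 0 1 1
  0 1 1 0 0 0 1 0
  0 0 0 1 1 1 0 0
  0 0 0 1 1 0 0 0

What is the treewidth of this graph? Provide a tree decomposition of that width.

Every bag has size at most 3, so the width is 3 − 1 = 2 and tw(G) ≤ 2. Since 5–8–4–7–5 is a cycle in G, G is not acyclic. Forests are exactly the graphs of treewidth ≤ 1, so tw(G) ≥ 2. Therefore the treewidth is 2.

Treewidth 2.
One optimal decomposition is:
Bags: B1 = {5, 7, 8}  B2 = {4, 7, 8}  B3 = {4, 6, 7}  B4 = {3, 4, 6}  B5 = {2, 3, 6}  B6 = {1, 2, 3}
Tree: B1–B2, B2–B3, B3–B4, B4–B5, B5–B6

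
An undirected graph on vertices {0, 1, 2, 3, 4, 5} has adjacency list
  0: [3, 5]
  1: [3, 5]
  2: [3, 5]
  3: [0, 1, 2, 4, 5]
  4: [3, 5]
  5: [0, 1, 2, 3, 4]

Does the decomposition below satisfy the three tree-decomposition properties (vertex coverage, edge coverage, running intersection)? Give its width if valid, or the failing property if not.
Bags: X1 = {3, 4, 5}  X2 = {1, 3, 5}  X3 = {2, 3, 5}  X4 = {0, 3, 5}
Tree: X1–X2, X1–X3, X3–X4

Every vertex of G appears in some bag (union = {0, 1, 2, 3, 4, 5}); every edge is covered by a bag; and for each vertex v the set of bags containing v is connected in the bag tree. The decomposition is therefore valid. The largest bag has 3 vertices, so the width is 2.

Yes; width 2.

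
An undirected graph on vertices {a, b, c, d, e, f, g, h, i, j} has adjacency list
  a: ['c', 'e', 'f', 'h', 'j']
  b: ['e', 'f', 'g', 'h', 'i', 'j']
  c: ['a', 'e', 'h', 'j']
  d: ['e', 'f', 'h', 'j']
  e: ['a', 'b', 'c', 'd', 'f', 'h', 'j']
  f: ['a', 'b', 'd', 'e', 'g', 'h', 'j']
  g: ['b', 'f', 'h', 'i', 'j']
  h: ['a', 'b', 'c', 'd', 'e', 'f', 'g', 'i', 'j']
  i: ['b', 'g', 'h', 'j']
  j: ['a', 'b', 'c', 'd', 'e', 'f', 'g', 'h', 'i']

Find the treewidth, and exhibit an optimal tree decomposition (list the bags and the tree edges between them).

Treewidth 4.
One such decomposition:
Bags: B1 = {b, e, f, h, j}  B2 = {d, e, f, h, j}  B3 = {a, e, f, h, j}  B4 = {a, c, e, h, j}  B5 = {b, f, g, h, j}  B6 = {b, g, h, i, j}
Tree: B1–B2, B2–B3, B3–B4, B1–B5, B5–B6

Every bag has size at most 5, so the width is 5 − 1 = 4 and tw(G) ≤ 4. Conversely, {a, c, e, h, j} is a clique of size 5, and the vertices of any clique must share a bag in every tree decomposition; so some bag has ≥ 5 vertices and tw(G) ≥ 4. Combining the bounds, tw(G) = 4.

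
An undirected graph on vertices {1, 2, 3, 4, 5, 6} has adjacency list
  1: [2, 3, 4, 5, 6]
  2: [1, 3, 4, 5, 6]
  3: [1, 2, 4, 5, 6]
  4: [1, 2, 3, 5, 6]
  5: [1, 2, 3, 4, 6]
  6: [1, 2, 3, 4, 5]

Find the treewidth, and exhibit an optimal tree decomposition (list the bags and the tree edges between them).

With just one bag of size 6, the width is 6 − 1 = 5, so tw(G) ≤ 5. For the lower bound, the 6 vertices {1, 2, 3, 4, 5, 6} are pairwise adjacent, and any tree decomposition puts a clique entirely inside one bag — forcing width ≥ 5. Hence tw(G) = 5 exactly.

Treewidth 5.
One optimal decomposition is:
Bags: B1 = {1, 2, 3, 4, 5, 6}
Tree: (single bag)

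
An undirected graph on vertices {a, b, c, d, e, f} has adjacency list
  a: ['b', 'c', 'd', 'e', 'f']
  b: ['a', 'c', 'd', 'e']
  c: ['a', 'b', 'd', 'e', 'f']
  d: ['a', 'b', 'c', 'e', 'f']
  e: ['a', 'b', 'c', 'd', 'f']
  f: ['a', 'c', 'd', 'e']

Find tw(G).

A width-4 tree decomposition is:
Bags: B1 = {a, c, d, e, f}  B2 = {a, b, c, d, e}
Tree: B1–B2
Each bag holds 5 vertices, so the decomposition has width 4, which upper-bounds the treewidth. On the other hand G contains the 5-clique {a, c, d, e, f}. A clique must lie in a single bag of any decomposition, so no decomposition can have width below 4. The upper and lower bounds meet at 4, so that is the treewidth.

4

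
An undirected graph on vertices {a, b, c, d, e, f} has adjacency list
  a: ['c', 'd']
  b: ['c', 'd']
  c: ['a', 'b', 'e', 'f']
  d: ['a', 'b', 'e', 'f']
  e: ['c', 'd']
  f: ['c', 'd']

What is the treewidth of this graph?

2

A width-2 tree decomposition is:
Bags: B1 = {b, c, d}  B2 = {c, d, e}  B3 = {c, d, f}  B4 = {a, c, d}
Tree: B1–B2, B2–B3, B3–B4
The largest bag has 3 vertices, giving width 2; this decomposition certifies tw(G) ≤ 2. Since b–c–e–d–b is a cycle in G, G is not acyclic. Forests are exactly the graphs of treewidth ≤ 1, so tw(G) ≥ 2. Combining the bounds, tw(G) = 2.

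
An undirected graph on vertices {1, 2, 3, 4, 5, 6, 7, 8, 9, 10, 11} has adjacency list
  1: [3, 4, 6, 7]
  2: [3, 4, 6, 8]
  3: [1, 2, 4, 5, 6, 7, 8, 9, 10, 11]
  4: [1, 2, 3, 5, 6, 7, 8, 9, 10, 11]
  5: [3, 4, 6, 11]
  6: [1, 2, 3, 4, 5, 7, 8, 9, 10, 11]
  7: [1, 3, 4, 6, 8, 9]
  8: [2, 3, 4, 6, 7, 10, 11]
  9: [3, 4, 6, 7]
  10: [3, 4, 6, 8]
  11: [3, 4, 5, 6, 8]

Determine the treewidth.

A width-4 tree decomposition is:
Bags: B1 = {3, 4, 6, 7, 9}  B2 = {3, 4, 6, 7, 8}  B3 = {1, 3, 4, 6, 7}  B4 = {3, 4, 6, 8, 10}  B5 = {3, 4, 6, 8, 11}  B6 = {2, 3, 4, 6, 8}  B7 = {3, 4, 5, 6, 11}
Tree: B1–B2, B2–B3, B2–B4, B4–B5, B4–B6, B5–B7
Every bag has size at most 5, so the width is 5 − 1 = 4 and tw(G) ≤ 4. For the lower bound, the 5 vertices {3, 4, 6, 8, 10} are pairwise adjacent, and any tree decomposition puts a clique entirely inside one bag — forcing width ≥ 4. The upper and lower bounds meet at 4, so that is the treewidth.

4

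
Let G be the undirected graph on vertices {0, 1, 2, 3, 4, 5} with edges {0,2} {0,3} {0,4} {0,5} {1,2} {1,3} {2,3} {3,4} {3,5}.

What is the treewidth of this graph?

2

A width-2 tree decomposition is:
Bags: B1 = {1, 2, 3}  B2 = {0, 2, 3}  B3 = {0, 3, 4}  B4 = {0, 3, 5}
Tree: B1–B2, B2–B3, B2–B4
The largest bag has 3 vertices, giving width 2; this decomposition certifies tw(G) ≤ 2. For the lower bound, the 3 vertices {0, 2, 3} are pairwise adjacent, and any tree decomposition puts a clique entirely inside one bag — forcing width ≥ 2. The upper and lower bounds meet at 2, so that is the treewidth.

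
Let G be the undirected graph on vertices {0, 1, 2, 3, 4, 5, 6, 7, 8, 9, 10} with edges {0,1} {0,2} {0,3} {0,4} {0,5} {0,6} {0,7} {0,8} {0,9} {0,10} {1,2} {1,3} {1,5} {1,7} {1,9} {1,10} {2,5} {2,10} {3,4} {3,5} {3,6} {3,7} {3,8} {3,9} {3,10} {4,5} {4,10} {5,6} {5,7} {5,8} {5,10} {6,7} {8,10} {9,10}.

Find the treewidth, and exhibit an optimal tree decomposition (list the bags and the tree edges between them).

The largest bag has 5 vertices, giving width 4; this decomposition certifies tw(G) ≤ 4. Conversely, {0, 1, 2, 5, 10} is a clique of size 5, and the vertices of any clique must share a bag in every tree decomposition; so some bag has ≥ 5 vertices and tw(G) ≥ 4. Hence tw(G) = 4 exactly.

Treewidth 4.
Bags: B1 = {0, 1, 2, 5, 10}  B2 = {0, 1, 3, 5, 10}  B3 = {0, 1, 3, 5, 7}  B4 = {0, 3, 5, 6, 7}  B5 = {0, 3, 4, 5, 10}  B6 = {0, 3, 5, 8, 10}  B7 = {0, 1, 3, 9, 10}
Tree: B1–B2, B2–B3, B3–B4, B2–B5, B2–B6, B2–B7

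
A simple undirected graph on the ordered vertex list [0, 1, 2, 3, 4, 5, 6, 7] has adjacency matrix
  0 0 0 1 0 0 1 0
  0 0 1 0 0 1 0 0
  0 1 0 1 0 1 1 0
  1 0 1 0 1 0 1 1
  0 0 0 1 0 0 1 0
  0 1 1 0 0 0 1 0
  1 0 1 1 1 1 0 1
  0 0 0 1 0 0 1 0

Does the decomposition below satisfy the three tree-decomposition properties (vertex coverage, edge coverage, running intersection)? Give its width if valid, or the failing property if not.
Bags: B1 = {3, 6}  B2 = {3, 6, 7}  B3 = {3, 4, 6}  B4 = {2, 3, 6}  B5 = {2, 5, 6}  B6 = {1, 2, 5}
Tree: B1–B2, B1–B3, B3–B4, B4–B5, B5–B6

No — vertex 0 appears in no bag.

A tree decomposition must satisfy three properties: every vertex lies in some bag; for every edge, both endpoints lie together in some bag; and for every vertex, the bags containing it form a connected subtree. Here vertex 0 appears in no bag, so the decomposition is invalid.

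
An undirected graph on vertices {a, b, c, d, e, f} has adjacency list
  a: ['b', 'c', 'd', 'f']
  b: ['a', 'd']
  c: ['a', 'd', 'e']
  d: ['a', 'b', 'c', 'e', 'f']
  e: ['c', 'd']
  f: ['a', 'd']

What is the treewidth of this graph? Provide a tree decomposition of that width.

Each bag holds 3 vertices, so the decomposition has width 2, which upper-bounds the treewidth. For the lower bound, the 3 vertices {c, d, e} are pairwise adjacent, and any tree decomposition puts a clique entirely inside one bag — forcing width ≥ 2. The upper and lower bounds meet at 2, so that is the treewidth.

Treewidth 2.
One optimal decomposition is:
Bags: B1 = {a, b, d}  B2 = {a, c, d}  B3 = {c, d, e}  B4 = {a, d, f}
Tree: B1–B2, B2–B3, B2–B4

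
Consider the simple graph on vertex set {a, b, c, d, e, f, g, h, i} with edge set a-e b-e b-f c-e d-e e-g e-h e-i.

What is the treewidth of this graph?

1

A width-1 tree decomposition is:
Bags: B1 = {a, e}  B2 = {e, g}  B3 = {e, h}  B4 = {b, e}  B5 = {d, e}  B6 = {c, e}  B7 = {e, i}  B8 = {b, f}
Tree: B1–B2, B1–B3, B1–B4, B4–B5, B3–B6, B2–B7, B4–B8
Every bag has size at most 2, so the width is 2 − 1 = 1 and tw(G) ≤ 1. G has an edge, so its treewidth is at least 1. Combining the bounds, tw(G) = 1.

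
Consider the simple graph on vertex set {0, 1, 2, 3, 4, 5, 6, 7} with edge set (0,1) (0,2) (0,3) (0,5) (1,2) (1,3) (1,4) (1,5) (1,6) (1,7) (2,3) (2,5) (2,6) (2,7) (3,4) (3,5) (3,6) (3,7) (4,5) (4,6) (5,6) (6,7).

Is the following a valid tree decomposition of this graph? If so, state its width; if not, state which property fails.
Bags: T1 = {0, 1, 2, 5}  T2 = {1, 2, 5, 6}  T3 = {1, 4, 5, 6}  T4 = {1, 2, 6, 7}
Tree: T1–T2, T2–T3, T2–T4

A tree decomposition must satisfy three properties: every vertex lies in some bag; for every edge, both endpoints lie together in some bag; and for every vertex, the bags containing it form a connected subtree. Here vertex 3 appears in no bag, so the decomposition is invalid.

No — vertex 3 appears in no bag.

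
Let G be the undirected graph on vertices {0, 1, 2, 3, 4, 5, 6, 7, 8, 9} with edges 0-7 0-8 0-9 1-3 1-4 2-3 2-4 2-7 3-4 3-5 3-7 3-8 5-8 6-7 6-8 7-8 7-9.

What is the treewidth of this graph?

2

A width-2 tree decomposition is:
Bags: B1 = {0, 7, 8}  B2 = {3, 7, 8}  B3 = {2, 3, 7}  B4 = {6, 7, 8}  B5 = {0, 7, 9}  B6 = {3, 5, 8}  B7 = {2, 3, 4}  B8 = {1, 3, 4}
Tree: B1–B2, B2–B3, B2–B4, B1–B5, B2–B6, B3–B7, B7–B8
Every bag has size at most 3, so the width is 3 − 1 = 2 and tw(G) ≤ 2. Conversely, {0, 7, 8} is a clique of size 3, and the vertices of any clique must share a bag in every tree decomposition; so some bag has ≥ 3 vertices and tw(G) ≥ 2. The upper and lower bounds meet at 2, so that is the treewidth.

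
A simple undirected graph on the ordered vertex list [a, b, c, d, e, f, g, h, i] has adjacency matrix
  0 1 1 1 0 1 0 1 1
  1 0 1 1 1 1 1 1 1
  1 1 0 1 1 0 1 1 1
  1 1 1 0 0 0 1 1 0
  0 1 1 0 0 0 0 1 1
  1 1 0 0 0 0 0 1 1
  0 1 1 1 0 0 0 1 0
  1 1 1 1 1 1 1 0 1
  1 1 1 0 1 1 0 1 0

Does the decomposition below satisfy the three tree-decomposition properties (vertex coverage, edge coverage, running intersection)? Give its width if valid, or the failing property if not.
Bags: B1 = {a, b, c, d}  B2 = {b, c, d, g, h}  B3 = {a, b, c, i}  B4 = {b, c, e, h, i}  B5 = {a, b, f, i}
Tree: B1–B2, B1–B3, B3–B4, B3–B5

No — edge (h,a) lies in no bag.

A tree decomposition must satisfy three properties: every vertex lies in some bag; for every edge, both endpoints lie together in some bag; and for every vertex, the bags containing it form a connected subtree. Here edge (h,a) lies in no bag, so the decomposition is invalid.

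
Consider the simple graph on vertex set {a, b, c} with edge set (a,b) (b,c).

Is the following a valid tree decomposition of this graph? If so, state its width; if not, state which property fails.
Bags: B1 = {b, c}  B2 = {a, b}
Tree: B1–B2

Yes; width 1.

Checking the three conditions: (i) the bags cover all of {a, b, c}; (ii) for each edge, some bag contains both endpoints; (iii) the bags containing any fixed vertex form a subtree. All hold, so the decomposition is valid with width 2 − 1 = 1.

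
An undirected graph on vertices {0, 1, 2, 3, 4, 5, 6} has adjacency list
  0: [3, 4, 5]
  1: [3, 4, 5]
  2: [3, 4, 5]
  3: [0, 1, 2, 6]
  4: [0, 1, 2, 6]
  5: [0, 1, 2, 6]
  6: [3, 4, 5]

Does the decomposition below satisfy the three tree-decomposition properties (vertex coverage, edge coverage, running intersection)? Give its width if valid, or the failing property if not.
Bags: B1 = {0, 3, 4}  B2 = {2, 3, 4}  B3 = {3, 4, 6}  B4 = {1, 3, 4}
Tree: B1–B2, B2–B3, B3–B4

A tree decomposition must satisfy three properties: every vertex lies in some bag; for every edge, both endpoints lie together in some bag; and for every vertex, the bags containing it form a connected subtree. Here vertex 5 appears in no bag, so the decomposition is invalid.

No — vertex 5 appears in no bag.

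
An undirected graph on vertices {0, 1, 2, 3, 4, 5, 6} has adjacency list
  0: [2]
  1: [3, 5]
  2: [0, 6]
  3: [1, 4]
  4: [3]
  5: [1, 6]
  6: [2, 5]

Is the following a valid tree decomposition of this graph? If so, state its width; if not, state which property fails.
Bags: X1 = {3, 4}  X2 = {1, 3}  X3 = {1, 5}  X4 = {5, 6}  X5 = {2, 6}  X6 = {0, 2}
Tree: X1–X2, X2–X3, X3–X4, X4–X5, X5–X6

Every vertex of G appears in some bag (union = {0, 1, 2, 3, 4, 5, 6}); every edge is covered by a bag; and for each vertex v the set of bags containing v is connected in the bag tree. The decomposition is therefore valid. The largest bag has 2 vertices, so the width is 1.

Yes; width 1.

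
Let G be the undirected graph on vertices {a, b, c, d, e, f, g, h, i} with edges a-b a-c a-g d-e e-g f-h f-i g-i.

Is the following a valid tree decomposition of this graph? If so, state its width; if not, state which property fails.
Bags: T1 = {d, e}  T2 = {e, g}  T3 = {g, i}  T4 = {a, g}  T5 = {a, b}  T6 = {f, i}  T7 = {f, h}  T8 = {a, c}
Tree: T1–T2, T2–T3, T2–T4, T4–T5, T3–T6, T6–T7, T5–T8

Vertex coverage: the bags together contain {a, b, c, d, e, f, g, h, i}, the full vertex set. Edge coverage: each edge of G has both endpoints in at least one bag. Running intersection: for every vertex, the bags containing it form a connected subtree. All three properties hold, so this is a valid tree decomposition of width max|bag| − 1 = 1, and hence tw(G) ≤ 1.

Yes; width 1.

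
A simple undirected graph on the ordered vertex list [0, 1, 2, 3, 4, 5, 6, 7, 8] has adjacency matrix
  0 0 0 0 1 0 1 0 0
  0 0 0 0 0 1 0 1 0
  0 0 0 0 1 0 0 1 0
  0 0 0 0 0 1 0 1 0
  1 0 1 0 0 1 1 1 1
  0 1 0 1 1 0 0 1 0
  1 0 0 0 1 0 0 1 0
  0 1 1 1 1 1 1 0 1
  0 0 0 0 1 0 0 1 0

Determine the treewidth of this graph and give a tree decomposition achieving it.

The largest bag has 3 vertices, giving width 2; this decomposition certifies tw(G) ≤ 2. Conversely, {0, 4, 6} is a clique of size 3, and the vertices of any clique must share a bag in every tree decomposition; so some bag has ≥ 3 vertices and tw(G) ≥ 2. Combining the bounds, tw(G) = 2.

Treewidth 2.
One such decomposition:
Bags: B1 = {4, 5, 7}  B2 = {3, 5, 7}  B3 = {4, 6, 7}  B4 = {1, 5, 7}  B5 = {2, 4, 7}  B6 = {0, 4, 6}  B7 = {4, 7, 8}
Tree: B1–B2, B1–B3, B1–B4, B3–B5, B3–B6, B5–B7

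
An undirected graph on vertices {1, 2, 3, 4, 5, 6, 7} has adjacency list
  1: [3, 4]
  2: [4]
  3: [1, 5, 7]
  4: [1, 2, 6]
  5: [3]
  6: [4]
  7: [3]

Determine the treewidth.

1

A width-1 tree decomposition is:
Bags: B1 = {1, 4}  B2 = {1, 3}  B3 = {3, 7}  B4 = {2, 4}  B5 = {3, 5}  B6 = {4, 6}
Tree: B1–B2, B2–B3, B1–B4, B3–B5, B4–B6
Each bag holds 2 vertices, so the decomposition has width 1, which upper-bounds the treewidth. Any graph with an edge has treewidth ≥ 1, and G has the edge 1–4. Combining the bounds, tw(G) = 1.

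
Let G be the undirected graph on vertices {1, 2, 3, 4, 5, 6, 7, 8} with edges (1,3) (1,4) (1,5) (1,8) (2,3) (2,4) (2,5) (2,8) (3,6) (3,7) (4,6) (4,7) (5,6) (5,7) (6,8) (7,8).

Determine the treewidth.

A width-4 tree decomposition is:
Bags: B1 = {1, 2, 4, 6, 7}  B2 = {1, 2, 6, 7, 8}  B3 = {1, 2, 3, 6, 7}  B4 = {1, 2, 5, 6, 7}
Tree: B1–B2, B2–B3, B3–B4
Every bag has size at most 5, so the width is 5 − 1 = 4 and tw(G) ≤ 4. For the lower bound: the 5 vertex sets {4,6}, {1,8}, {3,7}, {2}, {5} are disjoint, each induces a connected subgraph, and every pair is joined by at least one edge of G. Contracting each set to a single vertex therefore yields K_{5} as a minor, and since treewidth is minor-monotone, tw(G) ≥ tw(K_{5}) = 4. Therefore the treewidth is 4.

4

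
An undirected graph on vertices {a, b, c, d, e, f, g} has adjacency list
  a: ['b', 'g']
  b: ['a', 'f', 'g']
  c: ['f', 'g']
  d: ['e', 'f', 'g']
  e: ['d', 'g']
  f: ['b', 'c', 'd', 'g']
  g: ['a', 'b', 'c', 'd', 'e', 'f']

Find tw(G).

2

A width-2 tree decomposition is:
Bags: B1 = {c, f, g}  B2 = {b, f, g}  B3 = {d, f, g}  B4 = {d, e, g}  B5 = {a, b, g}
Tree: B1–B2, B1–B3, B3–B4, B2–B5
Every bag has size at most 3, so the width is 3 − 1 = 2 and tw(G) ≤ 2. On the other hand G contains the 3-clique {a, b, g}. A clique must lie in a single bag of any decomposition, so no decomposition can have width below 2. Hence tw(G) = 2 exactly.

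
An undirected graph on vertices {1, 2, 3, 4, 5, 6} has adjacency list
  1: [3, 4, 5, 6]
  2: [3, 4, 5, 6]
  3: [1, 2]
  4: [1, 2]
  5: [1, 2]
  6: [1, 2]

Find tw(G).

2

A width-2 tree decomposition is:
Bags: B1 = {1, 2, 3}  B2 = {1, 2, 4}  B3 = {1, 2, 5}  B4 = {1, 2, 6}
Tree: B1–B2, B2–B3, B3–B4
The largest bag has 3 vertices, giving width 2; this decomposition certifies tw(G) ≤ 2. For the lower bound, G contains the cycle 3–1–4–2–3, so G is not a forest; only forests have treewidth ≤ 1, hence tw(G) ≥ 2. Combining the bounds, tw(G) = 2.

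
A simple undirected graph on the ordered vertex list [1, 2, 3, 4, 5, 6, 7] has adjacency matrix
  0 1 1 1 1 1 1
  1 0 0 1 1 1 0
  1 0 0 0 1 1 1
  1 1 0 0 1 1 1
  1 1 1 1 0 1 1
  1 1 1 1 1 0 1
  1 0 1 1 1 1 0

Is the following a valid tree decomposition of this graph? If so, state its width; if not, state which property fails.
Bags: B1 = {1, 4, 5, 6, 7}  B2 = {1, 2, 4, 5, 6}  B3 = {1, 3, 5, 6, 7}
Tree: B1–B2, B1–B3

Every vertex of G appears in some bag (union = {1, 2, 3, 4, 5, 6, 7}); every edge is covered by a bag; and for each vertex v the set of bags containing v is connected in the bag tree. The decomposition is therefore valid. The largest bag has 5 vertices, so the width is 4.

Yes; width 4.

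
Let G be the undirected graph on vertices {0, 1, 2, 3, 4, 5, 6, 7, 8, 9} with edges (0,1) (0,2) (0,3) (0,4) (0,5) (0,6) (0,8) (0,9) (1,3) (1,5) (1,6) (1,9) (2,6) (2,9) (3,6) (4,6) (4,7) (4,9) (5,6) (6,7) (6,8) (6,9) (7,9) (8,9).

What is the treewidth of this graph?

3

A width-3 tree decomposition is:
Bags: B1 = {0, 2, 6, 9}  B2 = {0, 6, 8, 9}  B3 = {0, 4, 6, 9}  B4 = {0, 1, 6, 9}  B5 = {0, 1, 5, 6}  B6 = {4, 6, 7, 9}  B7 = {0, 1, 3, 6}
Tree: B1–B2, B2–B3, B2–B4, B4–B5, B3–B6, B4–B7
The largest bag has 4 vertices, giving width 3; this decomposition certifies tw(G) ≤ 3. On the other hand G contains the 4-clique {0, 6, 8, 9}. A clique must lie in a single bag of any decomposition, so no decomposition can have width below 3. Hence tw(G) = 3 exactly.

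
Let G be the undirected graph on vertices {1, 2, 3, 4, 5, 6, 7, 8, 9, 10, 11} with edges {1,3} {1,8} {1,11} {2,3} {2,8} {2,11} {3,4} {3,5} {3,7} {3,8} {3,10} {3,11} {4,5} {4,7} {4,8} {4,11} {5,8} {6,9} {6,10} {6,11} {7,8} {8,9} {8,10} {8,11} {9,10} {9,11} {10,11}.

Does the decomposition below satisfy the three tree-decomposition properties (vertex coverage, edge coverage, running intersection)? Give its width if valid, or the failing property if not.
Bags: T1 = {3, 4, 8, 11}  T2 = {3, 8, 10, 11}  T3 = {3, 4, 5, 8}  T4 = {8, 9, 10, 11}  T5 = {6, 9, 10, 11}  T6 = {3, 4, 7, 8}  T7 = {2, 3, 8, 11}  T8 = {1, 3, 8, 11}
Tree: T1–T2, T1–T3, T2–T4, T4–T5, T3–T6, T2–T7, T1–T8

Yes; width 3.

Checking the three conditions: (i) the bags cover all of {1, 2, 3, 4, 5, 6, 7, 8, 9, 10, 11}; (ii) for each edge, some bag contains both endpoints; (iii) the bags containing any fixed vertex form a subtree. All hold, so the decomposition is valid with width 4 − 1 = 3.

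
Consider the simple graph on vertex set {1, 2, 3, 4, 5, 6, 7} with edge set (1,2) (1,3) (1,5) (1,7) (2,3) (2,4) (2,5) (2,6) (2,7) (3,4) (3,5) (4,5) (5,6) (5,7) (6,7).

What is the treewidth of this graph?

3

A width-3 tree decomposition is:
Bags: B1 = {1, 2, 5, 7}  B2 = {1, 2, 3, 5}  B3 = {2, 5, 6, 7}  B4 = {2, 3, 4, 5}
Tree: B1–B2, B1–B3, B2–B4
Every bag has size at most 4, so the width is 4 − 1 = 3 and tw(G) ≤ 3. Conversely, {1, 2, 3, 5} is a clique of size 4, and the vertices of any clique must share a bag in every tree decomposition; so some bag has ≥ 4 vertices and tw(G) ≥ 3. Hence tw(G) = 3 exactly.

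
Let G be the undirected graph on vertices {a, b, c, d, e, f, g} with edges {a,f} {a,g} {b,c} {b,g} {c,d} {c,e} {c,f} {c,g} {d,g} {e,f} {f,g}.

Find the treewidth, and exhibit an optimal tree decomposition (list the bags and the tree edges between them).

Treewidth 2.
Bags: B1 = {c, f, g}  B2 = {a, f, g}  B3 = {c, d, g}  B4 = {c, e, f}  B5 = {b, c, g}
Tree: B1–B2, B1–B3, B1–B4, B3–B5

Every bag has size at most 3, so the width is 3 − 1 = 2 and tw(G) ≤ 2. Conversely, {c, d, g} is a clique of size 3, and the vertices of any clique must share a bag in every tree decomposition; so some bag has ≥ 3 vertices and tw(G) ≥ 2. Therefore the treewidth is 2.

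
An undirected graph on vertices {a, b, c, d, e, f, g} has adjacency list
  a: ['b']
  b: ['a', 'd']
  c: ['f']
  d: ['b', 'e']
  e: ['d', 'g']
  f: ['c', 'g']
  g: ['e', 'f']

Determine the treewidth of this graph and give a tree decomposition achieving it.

The largest bag has 2 vertices, giving width 1; this decomposition certifies tw(G) ≤ 1. Any graph with an edge has treewidth ≥ 1, and G has the edge a–b. Combining the bounds, tw(G) = 1.

Treewidth 1.
One such decomposition:
Bags: B1 = {a, b}  B2 = {b, d}  B3 = {d, e}  B4 = {e, g}  B5 = {f, g}  B6 = {c, f}
Tree: B1–B2, B2–B3, B3–B4, B4–B5, B5–B6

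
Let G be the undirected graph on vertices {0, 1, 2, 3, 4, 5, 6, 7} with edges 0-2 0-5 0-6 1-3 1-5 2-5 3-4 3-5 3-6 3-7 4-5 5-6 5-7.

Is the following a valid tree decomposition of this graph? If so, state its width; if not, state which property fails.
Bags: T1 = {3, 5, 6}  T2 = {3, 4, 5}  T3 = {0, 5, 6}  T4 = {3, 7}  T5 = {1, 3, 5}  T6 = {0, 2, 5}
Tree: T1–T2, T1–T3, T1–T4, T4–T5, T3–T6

A tree decomposition must satisfy three properties: every vertex lies in some bag; for every edge, both endpoints lie together in some bag; and for every vertex, the bags containing it form a connected subtree. Here edge (5,7) lies in no bag, so the decomposition is invalid.

No — edge (5,7) lies in no bag.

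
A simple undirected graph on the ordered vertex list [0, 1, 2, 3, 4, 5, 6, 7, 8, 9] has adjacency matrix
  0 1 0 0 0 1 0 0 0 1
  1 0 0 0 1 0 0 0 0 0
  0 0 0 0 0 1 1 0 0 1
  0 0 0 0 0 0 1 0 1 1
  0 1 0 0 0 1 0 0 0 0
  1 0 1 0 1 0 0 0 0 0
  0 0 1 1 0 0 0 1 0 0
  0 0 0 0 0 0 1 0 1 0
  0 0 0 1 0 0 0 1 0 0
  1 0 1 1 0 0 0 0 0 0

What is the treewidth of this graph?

2

A width-2 tree decomposition is:
Bags: B1 = {0, 1, 4}  B2 = {0, 4, 5}  B3 = {0, 5, 9}  B4 = {2, 5, 9}  B5 = {2, 3, 9}  B6 = {2, 3, 6}  B7 = {3, 6, 8}  B8 = {6, 7, 8}
Tree: B1–B2, B2–B3, B3–B4, B4–B5, B5–B6, B6–B7, B7–B8
Every bag has size at most 3, so the width is 3 − 1 = 2 and tw(G) ≤ 2. For the lower bound, G contains the cycle 1–4–5–0–1, so G is not a forest; only forests have treewidth ≤ 1, hence tw(G) ≥ 2. The upper and lower bounds meet at 2, so that is the treewidth.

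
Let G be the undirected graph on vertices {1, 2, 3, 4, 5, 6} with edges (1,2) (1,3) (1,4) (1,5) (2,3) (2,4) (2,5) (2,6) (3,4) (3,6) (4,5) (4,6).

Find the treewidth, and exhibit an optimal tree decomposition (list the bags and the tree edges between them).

Each bag holds 4 vertices, so the decomposition has width 3, which upper-bounds the treewidth. For the lower bound, the 4 vertices {1, 2, 3, 4} are pairwise adjacent, and any tree decomposition puts a clique entirely inside one bag — forcing width ≥ 3. Hence tw(G) = 3 exactly.

Treewidth 3.
One such decomposition:
Bags: B1 = {2, 3, 4, 6}  B2 = {1, 2, 3, 4}  B3 = {1, 2, 4, 5}
Tree: B1–B2, B2–B3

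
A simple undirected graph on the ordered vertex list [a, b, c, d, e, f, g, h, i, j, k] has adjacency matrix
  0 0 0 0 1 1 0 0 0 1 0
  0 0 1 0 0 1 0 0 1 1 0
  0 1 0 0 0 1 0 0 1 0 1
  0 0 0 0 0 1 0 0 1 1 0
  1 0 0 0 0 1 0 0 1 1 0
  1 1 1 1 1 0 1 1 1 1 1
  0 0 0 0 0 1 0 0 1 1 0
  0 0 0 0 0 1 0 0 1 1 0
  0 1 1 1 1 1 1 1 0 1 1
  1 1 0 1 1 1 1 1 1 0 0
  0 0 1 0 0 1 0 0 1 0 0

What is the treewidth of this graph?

3

A width-3 tree decomposition is:
Bags: B1 = {f, h, i, j}  B2 = {e, f, i, j}  B3 = {f, g, i, j}  B4 = {b, f, i, j}  B5 = {a, e, f, j}  B6 = {b, c, f, i}  B7 = {c, f, i, k}  B8 = {d, f, i, j}
Tree: B1–B2, B1–B3, B2–B4, B2–B5, B4–B6, B6–B7, B3–B8
The largest bag has 4 vertices, giving width 3; this decomposition certifies tw(G) ≤ 3. Conversely, {a, e, f, j} is a clique of size 4, and the vertices of any clique must share a bag in every tree decomposition; so some bag has ≥ 4 vertices and tw(G) ≥ 3. Hence tw(G) = 3 exactly.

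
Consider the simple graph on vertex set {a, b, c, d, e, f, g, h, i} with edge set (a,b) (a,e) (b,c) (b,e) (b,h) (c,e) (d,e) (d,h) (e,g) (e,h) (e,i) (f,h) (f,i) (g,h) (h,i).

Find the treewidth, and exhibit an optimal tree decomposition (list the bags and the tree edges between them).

Treewidth 2.
Bags: B1 = {e, h, i}  B2 = {e, g, h}  B3 = {f, h, i}  B4 = {b, e, h}  B5 = {a, b, e}  B6 = {b, c, e}  B7 = {d, e, h}
Tree: B1–B2, B1–B3, B2–B4, B4–B5, B4–B6, B1–B7

The largest bag has 3 vertices, giving width 2; this decomposition certifies tw(G) ≤ 2. On the other hand G contains the 3-clique {d, e, h}. A clique must lie in a single bag of any decomposition, so no decomposition can have width below 2. Combining the bounds, tw(G) = 2.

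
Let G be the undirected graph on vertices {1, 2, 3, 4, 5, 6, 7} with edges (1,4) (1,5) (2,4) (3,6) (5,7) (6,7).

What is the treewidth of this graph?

1

A width-1 tree decomposition is:
Bags: B1 = {3, 6}  B2 = {6, 7}  B3 = {5, 7}  B4 = {1, 5}  B5 = {1, 4}  B6 = {2, 4}
Tree: B1–B2, B2–B3, B3–B4, B4–B5, B5–B6
Every bag has size at most 2, so the width is 2 − 1 = 1 and tw(G) ≤ 1. Since G has at least one edge (e.g. 3–6), it is not an edgeless graph, so tw(G) ≥ 1. Combining the bounds, tw(G) = 1.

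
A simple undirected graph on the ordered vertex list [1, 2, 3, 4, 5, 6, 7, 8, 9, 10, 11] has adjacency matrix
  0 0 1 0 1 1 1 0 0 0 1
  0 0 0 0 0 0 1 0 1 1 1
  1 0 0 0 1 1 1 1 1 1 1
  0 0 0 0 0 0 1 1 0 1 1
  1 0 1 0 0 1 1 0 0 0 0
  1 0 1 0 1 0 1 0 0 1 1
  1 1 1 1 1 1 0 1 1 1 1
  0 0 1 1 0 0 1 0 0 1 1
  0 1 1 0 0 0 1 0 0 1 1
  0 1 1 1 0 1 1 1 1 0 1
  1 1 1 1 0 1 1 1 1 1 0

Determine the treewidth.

A width-4 tree decomposition is:
Bags: B1 = {2, 7, 9, 10, 11}  B2 = {3, 7, 9, 10, 11}  B3 = {3, 6, 7, 10, 11}  B4 = {1, 3, 6, 7, 11}  B5 = {1, 3, 5, 6, 7}  B6 = {3, 7, 8, 10, 11}  B7 = {4, 7, 8, 10, 11}
Tree: B1–B2, B2–B3, B3–B4, B4–B5, B3–B6, B6–B7
Every bag has size at most 5, so the width is 5 − 1 = 4 and tw(G) ≤ 4. On the other hand G contains the 5-clique {1, 3, 6, 7, 11}. A clique must lie in a single bag of any decomposition, so no decomposition can have width below 4. The upper and lower bounds meet at 4, so that is the treewidth.

4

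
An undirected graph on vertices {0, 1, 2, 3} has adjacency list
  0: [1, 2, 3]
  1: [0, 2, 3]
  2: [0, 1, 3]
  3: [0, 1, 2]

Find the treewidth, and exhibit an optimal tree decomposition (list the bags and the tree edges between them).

Treewidth 3.
One such decomposition:
Bags: B1 = {0, 1, 2, 3}
Tree: (single bag)

With just one bag of size 4, the width is 4 − 1 = 3, so tw(G) ≤ 3. Conversely, {0, 1, 2, 3} is a clique of size 4, and the vertices of any clique must share a bag in every tree decomposition; so some bag has ≥ 4 vertices and tw(G) ≥ 3. Combining the bounds, tw(G) = 3.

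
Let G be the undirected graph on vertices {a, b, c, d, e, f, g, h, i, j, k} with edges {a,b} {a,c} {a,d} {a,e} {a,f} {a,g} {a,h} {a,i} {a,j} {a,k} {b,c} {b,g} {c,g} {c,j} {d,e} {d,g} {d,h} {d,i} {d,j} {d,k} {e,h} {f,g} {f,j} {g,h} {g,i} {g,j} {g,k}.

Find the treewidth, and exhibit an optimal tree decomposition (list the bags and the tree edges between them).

The largest bag has 4 vertices, giving width 3; this decomposition certifies tw(G) ≤ 3. Conversely, {a, d, g, j} is a clique of size 4, and the vertices of any clique must share a bag in every tree decomposition; so some bag has ≥ 4 vertices and tw(G) ≥ 3. Combining the bounds, tw(G) = 3.

Treewidth 3.
One such decomposition:
Bags: B1 = {a, d, g, h}  B2 = {a, d, g, k}  B3 = {a, d, g, j}  B4 = {a, c, g, j}  B5 = {a, d, e, h}  B6 = {a, d, g, i}  B7 = {a, f, g, j}  B8 = {a, b, c, g}
Tree: B1–B2, B2–B3, B3–B4, B1–B5, B3–B6, B4–B7, B4–B8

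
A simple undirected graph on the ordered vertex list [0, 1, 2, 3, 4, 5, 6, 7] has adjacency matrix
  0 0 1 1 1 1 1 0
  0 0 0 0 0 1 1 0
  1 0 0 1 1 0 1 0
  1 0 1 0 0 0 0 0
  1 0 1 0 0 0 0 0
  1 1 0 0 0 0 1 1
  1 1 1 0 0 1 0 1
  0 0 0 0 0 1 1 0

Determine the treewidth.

2

A width-2 tree decomposition is:
Bags: B1 = {1, 5, 6}  B2 = {0, 5, 6}  B3 = {0, 2, 6}  B4 = {5, 6, 7}  B5 = {0, 2, 4}  B6 = {0, 2, 3}
Tree: B1–B2, B2–B3, B2–B4, B3–B5, B3–B6
Each bag holds 3 vertices, so the decomposition has width 2, which upper-bounds the treewidth. On the other hand G contains the 3-clique {0, 2, 3}. A clique must lie in a single bag of any decomposition, so no decomposition can have width below 2. Therefore the treewidth is 2.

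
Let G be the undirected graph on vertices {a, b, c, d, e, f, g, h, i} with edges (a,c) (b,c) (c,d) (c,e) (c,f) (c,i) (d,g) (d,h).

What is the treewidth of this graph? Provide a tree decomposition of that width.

Treewidth 1.
Bags: B1 = {a, c}  B2 = {c, d}  B3 = {c, e}  B4 = {c, i}  B5 = {b, c}  B6 = {d, g}  B7 = {d, h}  B8 = {c, f}
Tree: B1–B2, B2–B3, B2–B4, B4–B5, B2–B6, B2–B7, B4–B8

Every bag has size at most 2, so the width is 2 − 1 = 1 and tw(G) ≤ 1. Since G has at least one edge (e.g. a–c), it is not an edgeless graph, so tw(G) ≥ 1. Combining the bounds, tw(G) = 1.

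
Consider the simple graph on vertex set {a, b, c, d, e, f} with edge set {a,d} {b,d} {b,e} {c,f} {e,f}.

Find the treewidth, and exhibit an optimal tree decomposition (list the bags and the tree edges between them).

The largest bag has 2 vertices, giving width 1; this decomposition certifies tw(G) ≤ 1. G has an edge, so its treewidth is at least 1. Therefore the treewidth is 1.

Treewidth 1.
Bags: B1 = {c, f}  B2 = {e, f}  B3 = {b, e}  B4 = {b, d}  B5 = {a, d}
Tree: B1–B2, B2–B3, B3–B4, B4–B5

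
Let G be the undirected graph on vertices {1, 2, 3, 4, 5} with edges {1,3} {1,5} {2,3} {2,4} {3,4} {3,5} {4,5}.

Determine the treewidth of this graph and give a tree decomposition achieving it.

Treewidth 2.
Bags: B1 = {1, 3, 5}  B2 = {3, 4, 5}  B3 = {2, 3, 4}
Tree: B1–B2, B2–B3

Each bag holds 3 vertices, so the decomposition has width 2, which upper-bounds the treewidth. For the lower bound, the 3 vertices {1, 3, 5} are pairwise adjacent, and any tree decomposition puts a clique entirely inside one bag — forcing width ≥ 2. Hence tw(G) = 2 exactly.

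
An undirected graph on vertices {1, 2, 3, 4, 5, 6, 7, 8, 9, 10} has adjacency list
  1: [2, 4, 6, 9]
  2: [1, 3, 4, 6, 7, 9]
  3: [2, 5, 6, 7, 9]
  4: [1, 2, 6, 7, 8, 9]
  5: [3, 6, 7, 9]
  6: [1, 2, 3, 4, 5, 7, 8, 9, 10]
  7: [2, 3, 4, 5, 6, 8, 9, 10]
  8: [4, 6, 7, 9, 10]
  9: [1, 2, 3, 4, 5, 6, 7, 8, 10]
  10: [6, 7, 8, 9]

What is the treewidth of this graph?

A width-4 tree decomposition is:
Bags: B1 = {1, 2, 4, 6, 9}  B2 = {2, 4, 6, 7, 9}  B3 = {2, 3, 6, 7, 9}  B4 = {4, 6, 7, 8, 9}  B5 = {3, 5, 6, 7, 9}  B6 = {6, 7, 8, 9, 10}
Tree: B1–B2, B2–B3, B2–B4, B3–B5, B4–B6
Every bag has size at most 5, so the width is 5 − 1 = 4 and tw(G) ≤ 4. For the lower bound, the 5 vertices {1, 2, 4, 6, 9} are pairwise adjacent, and any tree decomposition puts a clique entirely inside one bag — forcing width ≥ 4. Combining the bounds, tw(G) = 4.

4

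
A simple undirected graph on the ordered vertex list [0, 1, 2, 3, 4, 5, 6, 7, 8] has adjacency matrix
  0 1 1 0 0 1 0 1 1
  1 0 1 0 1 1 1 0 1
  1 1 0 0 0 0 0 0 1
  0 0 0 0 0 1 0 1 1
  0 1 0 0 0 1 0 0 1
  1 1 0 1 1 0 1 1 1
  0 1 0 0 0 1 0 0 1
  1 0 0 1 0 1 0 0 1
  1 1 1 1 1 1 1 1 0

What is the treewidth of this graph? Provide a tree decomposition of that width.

Every bag has size at most 4, so the width is 4 − 1 = 3 and tw(G) ≤ 3. For the lower bound, the 4 vertices {0, 1, 2, 8} are pairwise adjacent, and any tree decomposition puts a clique entirely inside one bag — forcing width ≥ 3. Hence tw(G) = 3 exactly.

Treewidth 3.
One such decomposition:
Bags: B1 = {0, 1, 5, 8}  B2 = {0, 5, 7, 8}  B3 = {1, 5, 6, 8}  B4 = {1, 4, 5, 8}  B5 = {0, 1, 2, 8}  B6 = {3, 5, 7, 8}
Tree: B1–B2, B1–B3, B1–B4, B1–B5, B2–B6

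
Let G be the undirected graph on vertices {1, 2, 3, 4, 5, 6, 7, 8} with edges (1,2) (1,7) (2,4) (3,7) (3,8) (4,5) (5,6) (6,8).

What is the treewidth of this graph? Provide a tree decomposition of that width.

Treewidth 2.
One optimal decomposition is:
Bags: B1 = {3, 7, 8}  B2 = {6, 7, 8}  B3 = {5, 6, 7}  B4 = {4, 5, 7}  B5 = {2, 4, 7}  B6 = {1, 2, 7}
Tree: B1–B2, B2–B3, B3–B4, B4–B5, B5–B6

The largest bag has 3 vertices, giving width 2; this decomposition certifies tw(G) ≤ 2. The edges 7–3–8–6–5–4–2–1–7 form a cycle, so G is not a tree and its treewidth is at least 2. Therefore the treewidth is 2.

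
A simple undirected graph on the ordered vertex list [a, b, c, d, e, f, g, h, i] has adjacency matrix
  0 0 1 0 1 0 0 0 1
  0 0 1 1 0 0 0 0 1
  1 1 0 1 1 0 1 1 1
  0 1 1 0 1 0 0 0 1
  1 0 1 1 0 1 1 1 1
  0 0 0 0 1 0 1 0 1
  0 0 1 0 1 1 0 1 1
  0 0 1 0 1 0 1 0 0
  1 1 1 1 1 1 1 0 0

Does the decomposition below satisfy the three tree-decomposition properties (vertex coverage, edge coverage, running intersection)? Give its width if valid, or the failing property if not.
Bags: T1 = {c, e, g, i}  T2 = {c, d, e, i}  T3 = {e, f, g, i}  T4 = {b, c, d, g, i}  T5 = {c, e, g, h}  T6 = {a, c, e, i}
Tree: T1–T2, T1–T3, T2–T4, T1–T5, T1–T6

No — bags containing vertex g are not connected in the tree.

A tree decomposition must satisfy three properties: every vertex lies in some bag; for every edge, both endpoints lie together in some bag; and for every vertex, the bags containing it form a connected subtree. Here bags containing vertex g are not connected in the tree, so the decomposition is invalid.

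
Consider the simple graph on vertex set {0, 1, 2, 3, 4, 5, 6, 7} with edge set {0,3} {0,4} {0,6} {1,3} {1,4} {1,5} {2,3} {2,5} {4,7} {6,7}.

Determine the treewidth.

2

A width-2 tree decomposition is:
Bags: B1 = {1, 2, 5}  B2 = {1, 2, 3}  B3 = {1, 3, 4}  B4 = {0, 3, 4}  B5 = {0, 4, 7}  B6 = {0, 6, 7}
Tree: B1–B2, B2–B3, B3–B4, B4–B5, B5–B6
Every bag has size at most 3, so the width is 3 − 1 = 2 and tw(G) ≤ 2. For the lower bound, G contains the cycle 5–2–3–1–5, so G is not a forest; only forests have treewidth ≤ 1, hence tw(G) ≥ 2. The upper and lower bounds meet at 2, so that is the treewidth.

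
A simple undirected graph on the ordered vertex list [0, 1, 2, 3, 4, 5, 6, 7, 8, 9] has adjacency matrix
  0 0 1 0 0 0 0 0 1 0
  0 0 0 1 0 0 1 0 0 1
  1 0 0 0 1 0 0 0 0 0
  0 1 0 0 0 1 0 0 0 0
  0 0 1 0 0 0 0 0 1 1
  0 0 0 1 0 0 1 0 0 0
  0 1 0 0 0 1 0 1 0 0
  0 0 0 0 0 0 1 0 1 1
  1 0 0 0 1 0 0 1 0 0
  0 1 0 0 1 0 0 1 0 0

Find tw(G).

A width-2 tree decomposition is:
Bags: B1 = {0, 2, 4}  B2 = {0, 4, 8}  B3 = {4, 8, 9}  B4 = {7, 8, 9}  B5 = {1, 7, 9}  B6 = {1, 6, 7}  B7 = {1, 3, 6}  B8 = {3, 5, 6}
Tree: B1–B2, B2–B3, B3–B4, B4–B5, B5–B6, B6–B7, B7–B8
Every bag has size at most 3, so the width is 3 − 1 = 2 and tw(G) ≤ 2. For the lower bound, G contains the cycle 2–0–8–4–2, so G is not a forest; only forests have treewidth ≤ 1, hence tw(G) ≥ 2. Therefore the treewidth is 2.

2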